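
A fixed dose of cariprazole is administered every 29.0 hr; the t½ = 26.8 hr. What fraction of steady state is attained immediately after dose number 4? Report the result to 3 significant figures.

k = ln 2 / 26.8 = 0.02586 hr⁻¹
f_n = 1 − e^(−nkτ) = 1 − e^(−4 × 0.02586 × 29.0) = 1 − e^(−3.000) = 1 − 0.04978 ≈ 0.950

0.950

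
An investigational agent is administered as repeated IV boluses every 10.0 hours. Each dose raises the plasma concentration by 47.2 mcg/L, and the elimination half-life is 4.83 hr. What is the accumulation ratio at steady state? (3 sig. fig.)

1.31

k = ln 2 / 4.83 = 0.1435 hr⁻¹
Fraction remaining after one interval: e^(−kτ) = e^(−0.1435 × 10.0) = 0.2381
R = 1 / (1 − 0.2381) = 1 / 0.7619 ≈ 1.31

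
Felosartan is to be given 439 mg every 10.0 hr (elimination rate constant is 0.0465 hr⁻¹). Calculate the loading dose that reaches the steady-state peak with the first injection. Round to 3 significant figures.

Accumulation ratio R = 1 / (1 − e^(−kτ)) = 1 / (1 − e^(−0.04650×10.0)) = 1 / (1 − 0.6281) = 2.689
Loading dose = maintenance dose × R = 439 × 2.689 ≈ 1180 mg

1180 mg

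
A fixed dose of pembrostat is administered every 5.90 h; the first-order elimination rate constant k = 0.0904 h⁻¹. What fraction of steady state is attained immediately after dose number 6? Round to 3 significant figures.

f_n = 1 − e^(−nkτ) = 1 − e^(−6 × 0.09040 × 5.90) = 1 − e^(−3.200) = 1 − 0.04076 ≈ 0.959

0.959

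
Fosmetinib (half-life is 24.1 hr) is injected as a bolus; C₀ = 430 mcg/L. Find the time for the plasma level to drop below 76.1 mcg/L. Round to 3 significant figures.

60.2 hours

k = ln 2 / 24.1 = 0.02876 hr⁻¹
C(t) = C₀ e^(−kt)  ⇒  t = ln(C₀/C) / k
t = ln(430/76.1) / 0.02876 = 1.732 / 0.02876 ≈ 60.2 hours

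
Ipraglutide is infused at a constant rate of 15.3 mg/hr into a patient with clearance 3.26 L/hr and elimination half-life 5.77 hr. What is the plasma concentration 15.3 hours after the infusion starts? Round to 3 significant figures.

Css = rate / CL = 15.3 / 3.26 = 4.693 mg/L
k = ln 2 / 5.77 = 0.1201 hr⁻¹
C(t) = Css (1 − e^(−kt)) = 4.693 × (1 − e^(−1.838)) = 4.693 × 0.8409 ≈ 3.95 mg/L

3.95 mg/L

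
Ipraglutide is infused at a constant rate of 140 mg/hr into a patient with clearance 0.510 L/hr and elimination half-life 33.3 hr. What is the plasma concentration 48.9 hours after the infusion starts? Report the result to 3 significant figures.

Css = rate / CL = 140 / 0.510 = 274.5 µg/mL
k = ln 2 / 33.3 = 0.02082 hr⁻¹
C(t) = Css (1 − e^(−kt)) = 274.5 × (1 − e^(−1.018)) = 274.5 × 0.6386 ≈ 175 µg/mL

175 µg/mL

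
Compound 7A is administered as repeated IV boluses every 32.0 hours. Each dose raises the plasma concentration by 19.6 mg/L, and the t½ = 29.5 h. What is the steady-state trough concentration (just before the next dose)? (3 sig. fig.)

k = ln 2 / 29.5 = 0.02350 h⁻¹
Fraction remaining after one interval: e^(−kτ) = e^(−0.02350 × 32.0) = 0.4715
R = 1 / (1 − 0.4715) = 1.892
Css,max = 19.6 × 1.892 = 37.08 mg/L
Css,min = Css,max × e^(−kτ) = 37.08 × 0.4715 ≈ 17.5 mg/L

17.5 mg/L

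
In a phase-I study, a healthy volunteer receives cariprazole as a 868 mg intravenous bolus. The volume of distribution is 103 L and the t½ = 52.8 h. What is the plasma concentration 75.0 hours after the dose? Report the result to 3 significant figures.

3.15 mg/L

C₀ = dose / V = 868 / 103 = 8.427 mg/L
k = ln 2 / 52.8 = 0.01313 h⁻¹
C(t) = C₀ e^(−kt) = 8.427 × e^(−0.01313 × 75.0) = 8.427 × e^(−0.9846) = 8.427 × 0.3736 ≈ 3.15 mg/L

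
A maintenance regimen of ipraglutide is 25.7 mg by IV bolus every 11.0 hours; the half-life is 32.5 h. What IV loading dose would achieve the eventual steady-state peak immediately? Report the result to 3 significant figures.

123 mg

k = ln 2 / 32.5 = 0.02133 h⁻¹
Accumulation ratio R = 1 / (1 − e^(−kτ)) = 1 / (1 − e^(−0.02133×11.0)) = 1 / (1 − 0.7909) = 4.782
Loading dose = maintenance dose × R = 25.7 × 4.782 ≈ 123 mg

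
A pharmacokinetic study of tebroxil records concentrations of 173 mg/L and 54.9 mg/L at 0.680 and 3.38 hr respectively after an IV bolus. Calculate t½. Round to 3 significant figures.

1.63 hours

k = ln(C₁/C₂) / (t₂ − t₁) = ln(173/54.9) / (3.38 − 0.680)
  = 1.148 / 2.700 = 0.4251 hr⁻¹
t½ = ln 2 / k = ln 2 / 0.4251 ≈ 1.63 hours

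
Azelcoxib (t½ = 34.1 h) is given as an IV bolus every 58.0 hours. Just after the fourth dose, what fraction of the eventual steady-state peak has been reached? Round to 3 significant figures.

k = ln 2 / 34.1 = 0.02033 h⁻¹
f_n = 1 − e^(−nkτ) = 1 − e^(−4 × 0.02033 × 58.0) = 1 − e^(−4.716) = 1 − 0.008952 ≈ 0.991

0.991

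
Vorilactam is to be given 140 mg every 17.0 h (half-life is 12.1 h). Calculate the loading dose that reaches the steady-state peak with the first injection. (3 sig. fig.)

k = ln 2 / 12.1 = 0.05728 h⁻¹
Accumulation ratio R = 1 / (1 − e^(−kτ)) = 1 / (1 − e^(−0.05728×17.0)) = 1 / (1 − 0.3776) = 1.607
Loading dose = maintenance dose × R = 140 × 1.607 ≈ 225 mg

225 mg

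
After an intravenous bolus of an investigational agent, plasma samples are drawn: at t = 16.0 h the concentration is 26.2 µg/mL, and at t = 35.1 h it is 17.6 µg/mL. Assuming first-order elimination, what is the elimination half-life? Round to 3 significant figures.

33.3 hours

k = ln(C₁/C₂) / (t₂ − t₁) = ln(26.2/17.6) / (35.1 − 16.0)
  = 0.3979 / 19.10 = 0.02083 h⁻¹
t½ = ln 2 / k = ln 2 / 0.02083 ≈ 33.3 hours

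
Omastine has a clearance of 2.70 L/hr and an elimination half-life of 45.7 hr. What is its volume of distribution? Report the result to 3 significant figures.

178 L

k = ln 2 / t½ = ln 2 / 45.7 = 0.01517 hr⁻¹
V = CL / k = 2.70 / 0.01517 ≈ 178 L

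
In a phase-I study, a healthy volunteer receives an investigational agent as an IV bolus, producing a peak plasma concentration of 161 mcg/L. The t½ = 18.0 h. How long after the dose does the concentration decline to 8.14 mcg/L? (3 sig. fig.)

k = ln 2 / 18.0 = 0.03851 h⁻¹
C(t) = C₀ e^(−kt)  ⇒  t = ln(C₀/C) / k
t = ln(161/8.14) / 0.03851 = 2.985 / 0.03851 ≈ 77.5 hours

77.5 hours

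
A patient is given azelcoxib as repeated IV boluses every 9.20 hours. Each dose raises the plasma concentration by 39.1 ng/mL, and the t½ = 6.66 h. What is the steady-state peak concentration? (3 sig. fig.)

63.5 ng/mL

k = ln 2 / 6.66 = 0.1041 h⁻¹
Fraction remaining after one interval: e^(−kτ) = e^(−0.1041 × 9.20) = 0.3839
R = 1 / (1 − 0.3839) = 1.623
Css,max = 39.1 × 1.623 ≈ 63.5 ng/mL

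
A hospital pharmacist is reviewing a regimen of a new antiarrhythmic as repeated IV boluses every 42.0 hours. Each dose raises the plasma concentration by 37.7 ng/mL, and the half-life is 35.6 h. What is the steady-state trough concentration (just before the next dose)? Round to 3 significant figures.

k = ln 2 / 35.6 = 0.01947 h⁻¹
Fraction remaining after one interval: e^(−kτ) = e^(−0.01947 × 42.0) = 0.4414
R = 1 / (1 − 0.4414) = 1.790
Css,max = 37.7 × 1.790 = 67.49 ng/mL
Css,min = Css,max × e^(−kτ) = 67.49 × 0.4414 ≈ 29.8 ng/mL

29.8 ng/mL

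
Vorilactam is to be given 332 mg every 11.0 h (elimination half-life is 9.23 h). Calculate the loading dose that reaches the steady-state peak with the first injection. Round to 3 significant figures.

591 mg

k = ln 2 / 9.23 = 0.07510 h⁻¹
Accumulation ratio R = 1 / (1 − e^(−kτ)) = 1 / (1 − e^(−0.07510×11.0)) = 1 / (1 − 0.4378) = 1.779
Loading dose = maintenance dose × R = 332 × 1.779 ≈ 591 mg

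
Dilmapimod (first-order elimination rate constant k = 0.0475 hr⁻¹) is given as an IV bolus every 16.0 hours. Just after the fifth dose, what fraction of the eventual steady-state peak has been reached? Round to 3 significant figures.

0.978

f_n = 1 − e^(−nkτ) = 1 − e^(−5 × 0.04750 × 16.0) = 1 − e^(−3.800) = 1 − 0.02237 ≈ 0.978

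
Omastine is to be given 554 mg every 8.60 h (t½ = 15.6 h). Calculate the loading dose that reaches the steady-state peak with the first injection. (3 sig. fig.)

1740 mg

k = ln 2 / 15.6 = 0.04443 h⁻¹
Accumulation ratio R = 1 / (1 − e^(−kτ)) = 1 / (1 − e^(−0.04443×8.60)) = 1 / (1 − 0.6824) = 3.149
Loading dose = maintenance dose × R = 554 × 3.149 ≈ 1740 mg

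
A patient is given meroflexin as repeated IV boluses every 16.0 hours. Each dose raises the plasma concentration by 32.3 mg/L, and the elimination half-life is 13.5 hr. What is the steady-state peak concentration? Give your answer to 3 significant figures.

57.7 mg/L

k = ln 2 / 13.5 = 0.05134 hr⁻¹
Fraction remaining after one interval: e^(−kτ) = e^(−0.05134 × 16.0) = 0.4398
R = 1 / (1 − 0.4398) = 1.785
Css,max = 32.3 × 1.785 ≈ 57.7 mg/L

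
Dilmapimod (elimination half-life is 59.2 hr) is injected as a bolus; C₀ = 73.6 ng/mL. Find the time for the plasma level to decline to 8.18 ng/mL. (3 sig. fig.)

188 hours

k = ln 2 / 59.2 = 0.01171 hr⁻¹
C(t) = C₀ e^(−kt)  ⇒  t = ln(C₀/C) / k
t = ln(73.6/8.18) / 0.01171 = 2.197 / 0.01171 ≈ 188 hours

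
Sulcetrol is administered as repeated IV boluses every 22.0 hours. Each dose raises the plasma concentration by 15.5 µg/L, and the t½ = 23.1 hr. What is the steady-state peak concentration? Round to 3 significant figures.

k = ln 2 / 23.1 = 0.03001 hr⁻¹
Fraction remaining after one interval: e^(−kτ) = e^(−0.03001 × 22.0) = 0.5168
R = 1 / (1 − 0.5168) = 2.069
Css,max = 15.5 × 2.069 ≈ 32.1 µg/L

32.1 µg/L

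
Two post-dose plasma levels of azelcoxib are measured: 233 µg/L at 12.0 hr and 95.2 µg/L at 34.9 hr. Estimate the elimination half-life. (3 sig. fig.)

17.7 hours

k = ln(C₁/C₂) / (t₂ − t₁) = ln(233/95.2) / (34.9 − 12.0)
  = 0.8951 / 22.90 = 0.03909 hr⁻¹
t½ = ln 2 / k = ln 2 / 0.03909 ≈ 17.7 hours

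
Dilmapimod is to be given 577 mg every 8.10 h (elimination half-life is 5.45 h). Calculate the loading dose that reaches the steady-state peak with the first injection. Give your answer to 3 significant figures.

897 mg

k = ln 2 / 5.45 = 0.1272 h⁻¹
Accumulation ratio R = 1 / (1 − e^(−kτ)) = 1 / (1 − e^(−0.1272×8.10)) = 1 / (1 − 0.3569) = 1.555
Loading dose = maintenance dose × R = 577 × 1.555 ≈ 897 mg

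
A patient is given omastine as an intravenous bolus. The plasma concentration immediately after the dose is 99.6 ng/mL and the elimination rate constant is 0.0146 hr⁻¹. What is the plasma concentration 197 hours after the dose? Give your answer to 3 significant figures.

5.61 ng/mL

C(t) = C₀ e^(−kt) = 99.6 × e^(−0.01460 × 197) = 99.6 × e^(−2.876) = 99.6 × 0.05635 ≈ 5.61 ng/mL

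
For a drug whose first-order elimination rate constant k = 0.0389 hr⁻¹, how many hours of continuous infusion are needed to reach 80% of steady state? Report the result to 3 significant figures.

41.4 hours

f = 1 − e^(−kt)  ⇒  t = −ln(1 − f) / k
t = −ln(1 − 0.8) / 0.03890 = 1.609 / 0.03890 ≈ 41.4 hours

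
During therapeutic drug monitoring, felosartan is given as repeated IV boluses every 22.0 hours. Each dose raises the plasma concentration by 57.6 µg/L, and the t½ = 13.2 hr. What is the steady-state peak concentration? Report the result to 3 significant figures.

84.1 µg/L

k = ln 2 / 13.2 = 0.05251 hr⁻¹
Fraction remaining after one interval: e^(−kτ) = e^(−0.05251 × 22.0) = 0.3150
R = 1 / (1 − 0.3150) = 1.460
Css,max = 57.6 × 1.460 ≈ 84.1 µg/L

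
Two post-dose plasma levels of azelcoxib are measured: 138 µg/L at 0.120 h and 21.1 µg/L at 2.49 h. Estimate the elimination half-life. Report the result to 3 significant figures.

0.875 hours

k = ln(C₁/C₂) / (t₂ − t₁) = ln(138/21.1) / (2.49 − 0.120)
  = 1.878 / 2.370 = 0.7924 h⁻¹
t½ = ln 2 / k = ln 2 / 0.7924 ≈ 0.875 hours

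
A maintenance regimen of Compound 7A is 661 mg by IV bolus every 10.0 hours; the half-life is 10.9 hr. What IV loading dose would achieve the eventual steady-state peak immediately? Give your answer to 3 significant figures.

k = ln 2 / 10.9 = 0.06359 hr⁻¹
Accumulation ratio R = 1 / (1 − e^(−kτ)) = 1 / (1 − e^(−0.06359×10.0)) = 1 / (1 − 0.5295) = 2.125
Loading dose = maintenance dose × R = 661 × 2.125 ≈ 1400 mg

1400 mg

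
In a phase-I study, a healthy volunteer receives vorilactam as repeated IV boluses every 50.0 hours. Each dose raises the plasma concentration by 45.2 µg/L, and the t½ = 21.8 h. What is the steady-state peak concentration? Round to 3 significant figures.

56.8 µg/L

k = ln 2 / 21.8 = 0.03180 h⁻¹
Fraction remaining after one interval: e^(−kτ) = e^(−0.03180 × 50.0) = 0.2040
R = 1 / (1 − 0.2040) = 1.256
Css,max = 45.2 × 1.256 ≈ 56.8 µg/L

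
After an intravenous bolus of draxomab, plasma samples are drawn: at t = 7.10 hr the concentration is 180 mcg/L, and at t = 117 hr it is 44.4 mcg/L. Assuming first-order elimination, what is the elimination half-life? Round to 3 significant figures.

k = ln(C₁/C₂) / (t₂ − t₁) = ln(180/44.4) / (117 − 7.10)
  = 1.400 / 109.9 = 0.01274 hr⁻¹
t½ = ln 2 / k = ln 2 / 0.01274 ≈ 54.4 hours

54.4 hours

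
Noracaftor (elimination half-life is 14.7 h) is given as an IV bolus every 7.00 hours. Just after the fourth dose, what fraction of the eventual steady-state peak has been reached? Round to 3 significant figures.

0.733

k = ln 2 / 14.7 = 0.04715 h⁻¹
f_n = 1 − e^(−nkτ) = 1 − e^(−4 × 0.04715 × 7.00) = 1 − e^(−1.320) = 1 − 0.2671 ≈ 0.733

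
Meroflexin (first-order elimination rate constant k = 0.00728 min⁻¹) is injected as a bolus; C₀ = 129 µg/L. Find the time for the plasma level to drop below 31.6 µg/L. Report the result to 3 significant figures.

C(t) = C₀ e^(−kt)  ⇒  t = ln(C₀/C) / k
t = ln(129/31.6) / 0.007280 = 1.407 / 0.007280 ≈ 193 minutes

193 minutes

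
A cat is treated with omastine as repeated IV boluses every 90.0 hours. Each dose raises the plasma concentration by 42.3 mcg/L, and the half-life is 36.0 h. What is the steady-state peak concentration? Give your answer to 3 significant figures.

k = ln 2 / 36.0 = 0.01925 h⁻¹
Fraction remaining after one interval: e^(−kτ) = e^(−0.01925 × 90.0) = 0.1768
R = 1 / (1 − 0.1768) = 1.215
Css,max = 42.3 × 1.215 ≈ 51.4 mcg/L

51.4 mcg/L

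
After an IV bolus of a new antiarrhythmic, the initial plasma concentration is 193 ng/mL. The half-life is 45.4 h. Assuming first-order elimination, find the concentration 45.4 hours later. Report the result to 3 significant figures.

k = ln 2 / 45.4 = 0.01527 h⁻¹
45.4 h is 1.000 half-lives, so C = 193 × (1/2)^1.000 = 193 × 0.5000 ≈ 96.5 ng/mL

96.5 ng/mL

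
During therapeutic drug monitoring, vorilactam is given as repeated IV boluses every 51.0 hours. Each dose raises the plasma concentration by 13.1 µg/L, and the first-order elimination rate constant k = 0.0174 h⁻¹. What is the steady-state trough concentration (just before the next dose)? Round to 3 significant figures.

9.17 µg/L

Fraction remaining after one interval: e^(−kτ) = e^(−0.01740 × 51.0) = 0.4117
R = 1 / (1 − 0.4117) = 1.700
Css,max = 13.1 × 1.700 = 22.27 µg/L
Css,min = Css,max × e^(−kτ) = 22.27 × 0.4117 ≈ 9.17 µg/L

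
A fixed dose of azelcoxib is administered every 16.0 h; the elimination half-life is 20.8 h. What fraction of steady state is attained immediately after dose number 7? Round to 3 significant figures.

k = ln 2 / 20.8 = 0.03332 h⁻¹
f_n = 1 − e^(−nkτ) = 1 − e^(−7 × 0.03332 × 16.0) = 1 − e^(−3.732) = 1 − 0.02394 ≈ 0.976

0.976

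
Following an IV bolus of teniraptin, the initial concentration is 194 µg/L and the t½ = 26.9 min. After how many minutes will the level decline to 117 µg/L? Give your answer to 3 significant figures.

19.6 minutes

k = ln 2 / 26.9 = 0.02577 min⁻¹
C(t) = C₀ e^(−kt)  ⇒  t = ln(C₀/C) / k
t = ln(194/117) / 0.02577 = 0.5057 / 0.02577 ≈ 19.6 minutes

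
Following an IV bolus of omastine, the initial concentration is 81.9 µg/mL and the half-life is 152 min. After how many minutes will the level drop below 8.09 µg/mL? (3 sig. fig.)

508 minutes

k = ln 2 / 152 = 0.004560 min⁻¹
C(t) = C₀ e^(−kt)  ⇒  t = ln(C₀/C) / k
t = ln(81.9/8.09) / 0.004560 = 2.315 / 0.004560 ≈ 508 minutes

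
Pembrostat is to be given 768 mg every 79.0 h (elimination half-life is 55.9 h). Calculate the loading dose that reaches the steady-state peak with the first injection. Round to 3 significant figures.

k = ln 2 / 55.9 = 0.01240 h⁻¹
Accumulation ratio R = 1 / (1 − e^(−kτ)) = 1 / (1 − e^(−0.01240×79.0)) = 1 / (1 − 0.3755) = 1.601
Loading dose = maintenance dose × R = 768 × 1.601 ≈ 1230 mg

1230 mg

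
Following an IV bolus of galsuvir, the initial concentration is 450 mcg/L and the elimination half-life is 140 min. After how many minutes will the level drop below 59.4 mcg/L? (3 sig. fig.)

k = ln 2 / 140 = 0.004951 min⁻¹
C(t) = C₀ e^(−kt)  ⇒  t = ln(C₀/C) / k
t = ln(450/59.4) / 0.004951 = 2.025 / 0.004951 ≈ 409 minutes

409 minutes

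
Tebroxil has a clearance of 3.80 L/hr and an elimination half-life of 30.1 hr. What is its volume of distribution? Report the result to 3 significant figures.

165 L

k = ln 2 / t½ = ln 2 / 30.1 = 0.02303 hr⁻¹
V = CL / k = 3.80 / 0.02303 ≈ 165 L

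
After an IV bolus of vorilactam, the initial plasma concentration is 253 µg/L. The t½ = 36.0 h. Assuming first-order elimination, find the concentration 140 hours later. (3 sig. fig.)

k = ln 2 / 36.0 = 0.01925 h⁻¹
140 h is 3.889 half-lives, so C = 253 × (1/2)^3.889 = 253 × 0.06750 ≈ 17.1 µg/L

17.1 µg/L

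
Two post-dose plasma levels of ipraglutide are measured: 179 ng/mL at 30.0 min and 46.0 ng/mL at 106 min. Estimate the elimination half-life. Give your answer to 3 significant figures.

k = ln(C₁/C₂) / (t₂ − t₁) = ln(179/46.0) / (106 − 30.0)
  = 1.359 / 76.00 = 0.01788 min⁻¹
t½ = ln 2 / k = ln 2 / 0.01788 ≈ 38.8 minutes

38.8 minutes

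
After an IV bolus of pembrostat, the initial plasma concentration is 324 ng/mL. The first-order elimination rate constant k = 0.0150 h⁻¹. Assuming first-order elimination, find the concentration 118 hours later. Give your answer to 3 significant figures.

C(t) = C₀ e^(−kt) = 324 × e^(−0.01500 × 118) = 324 × e^(−1.770) = 324 × 0.1703 ≈ 55.2 ng/mL

55.2 ng/mL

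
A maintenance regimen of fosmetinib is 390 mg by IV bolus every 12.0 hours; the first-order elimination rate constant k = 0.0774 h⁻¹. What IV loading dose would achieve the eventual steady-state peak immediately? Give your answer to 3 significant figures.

645 mg

Accumulation ratio R = 1 / (1 − e^(−kτ)) = 1 / (1 − e^(−0.07740×12.0)) = 1 / (1 − 0.3950) = 1.653
Loading dose = maintenance dose × R = 390 × 1.653 ≈ 645 mg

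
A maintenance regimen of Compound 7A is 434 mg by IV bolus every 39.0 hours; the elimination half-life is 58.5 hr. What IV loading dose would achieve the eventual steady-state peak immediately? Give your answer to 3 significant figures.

1170 mg

k = ln 2 / 58.5 = 0.01185 hr⁻¹
Accumulation ratio R = 1 / (1 − e^(−kτ)) = 1 / (1 − e^(−0.01185×39.0)) = 1 / (1 − 0.6300) = 2.702
Loading dose = maintenance dose × R = 434 × 2.702 ≈ 1170 mg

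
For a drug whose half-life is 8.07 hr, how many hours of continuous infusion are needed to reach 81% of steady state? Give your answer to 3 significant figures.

k = ln 2 / 8.07 = 0.08589 hr⁻¹
f = 1 − e^(−kt)  ⇒  t = −ln(1 − f) / k
t = −ln(1 − 0.81) / 0.08589 = 1.661 / 0.08589 ≈ 19.3 hours

19.3 hours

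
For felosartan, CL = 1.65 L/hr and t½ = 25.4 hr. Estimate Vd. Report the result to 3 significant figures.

60.5 L

k = ln 2 / t½ = ln 2 / 25.4 = 0.02729 hr⁻¹
V = CL / k = 1.65 / 0.02729 ≈ 60.5 L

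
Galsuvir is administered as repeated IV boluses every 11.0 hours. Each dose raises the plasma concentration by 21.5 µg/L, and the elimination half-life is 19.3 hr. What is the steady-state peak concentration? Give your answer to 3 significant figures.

k = ln 2 / 19.3 = 0.03591 hr⁻¹
Fraction remaining after one interval: e^(−kτ) = e^(−0.03591 × 11.0) = 0.6736
R = 1 / (1 − 0.6736) = 3.064
Css,max = 21.5 × 3.064 ≈ 65.9 µg/L

65.9 µg/L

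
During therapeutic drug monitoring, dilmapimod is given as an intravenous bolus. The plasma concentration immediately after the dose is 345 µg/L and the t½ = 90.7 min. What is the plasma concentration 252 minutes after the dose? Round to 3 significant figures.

k = ln 2 / 90.7 = 0.007642 min⁻¹
C(t) = C₀ e^(−kt) = 345 × e^(−0.007642 × 252) = 345 × e^(−1.926) = 345 × 0.1458 ≈ 50.3 µg/L

50.3 µg/L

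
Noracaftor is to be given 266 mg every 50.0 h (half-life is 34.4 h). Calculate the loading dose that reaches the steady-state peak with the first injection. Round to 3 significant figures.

419 mg

k = ln 2 / 34.4 = 0.02015 h⁻¹
Accumulation ratio R = 1 / (1 − e^(−kτ)) = 1 / (1 − e^(−0.02015×50.0)) = 1 / (1 − 0.3651) = 1.575
Loading dose = maintenance dose × R = 266 × 1.575 ≈ 419 mg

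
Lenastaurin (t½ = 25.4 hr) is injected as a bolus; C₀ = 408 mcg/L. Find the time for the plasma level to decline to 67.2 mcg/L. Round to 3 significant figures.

66.1 hours

k = ln 2 / 25.4 = 0.02729 hr⁻¹
C(t) = C₀ e^(−kt)  ⇒  t = ln(C₀/C) / k
t = ln(408/67.2) / 0.02729 = 1.804 / 0.02729 ≈ 66.1 hours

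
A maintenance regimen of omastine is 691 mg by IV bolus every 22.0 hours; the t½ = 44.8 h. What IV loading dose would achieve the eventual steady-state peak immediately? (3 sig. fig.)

k = ln 2 / 44.8 = 0.01547 h⁻¹
Accumulation ratio R = 1 / (1 − e^(−kτ)) = 1 / (1 − e^(−0.01547×22.0)) = 1 / (1 − 0.7115) = 3.466
Loading dose = maintenance dose × R = 691 × 3.466 ≈ 2400 mg

2400 mg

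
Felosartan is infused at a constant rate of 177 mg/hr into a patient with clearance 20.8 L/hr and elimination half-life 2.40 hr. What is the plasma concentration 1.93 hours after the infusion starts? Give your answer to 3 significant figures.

Css = rate / CL = 177 / 20.8 = 8.510 µg/mL
k = ln 2 / 2.40 = 0.2888 hr⁻¹
C(t) = Css (1 − e^(−kt)) = 8.510 × (1 − e^(−0.5574)) = 8.510 × 0.4273 ≈ 3.64 µg/mL

3.64 µg/mL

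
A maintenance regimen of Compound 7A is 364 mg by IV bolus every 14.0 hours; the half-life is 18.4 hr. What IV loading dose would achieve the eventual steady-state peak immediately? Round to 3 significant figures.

888 mg

k = ln 2 / 18.4 = 0.03767 hr⁻¹
Accumulation ratio R = 1 / (1 − e^(−kτ)) = 1 / (1 − e^(−0.03767×14.0)) = 1 / (1 − 0.5901) = 2.440
Loading dose = maintenance dose × R = 364 × 2.440 ≈ 888 mg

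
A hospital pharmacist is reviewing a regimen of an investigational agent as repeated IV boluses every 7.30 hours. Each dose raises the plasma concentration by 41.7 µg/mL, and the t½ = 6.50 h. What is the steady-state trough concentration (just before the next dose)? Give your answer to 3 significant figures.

35.4 µg/mL

k = ln 2 / 6.50 = 0.1066 h⁻¹
Fraction remaining after one interval: e^(−kτ) = e^(−0.1066 × 7.30) = 0.4591
R = 1 / (1 − 0.4591) = 1.849
Css,max = 41.7 × 1.849 = 77.10 µg/mL
Css,min = Css,max × e^(−kτ) = 77.10 × 0.4591 ≈ 35.4 µg/mL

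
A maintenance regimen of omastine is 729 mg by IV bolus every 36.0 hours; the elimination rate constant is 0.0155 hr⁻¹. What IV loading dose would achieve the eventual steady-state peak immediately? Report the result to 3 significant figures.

1700 mg

Accumulation ratio R = 1 / (1 − e^(−kτ)) = 1 / (1 − e^(−0.01550×36.0)) = 1 / (1 − 0.5724) = 2.338
Loading dose = maintenance dose × R = 729 × 2.338 ≈ 1700 mg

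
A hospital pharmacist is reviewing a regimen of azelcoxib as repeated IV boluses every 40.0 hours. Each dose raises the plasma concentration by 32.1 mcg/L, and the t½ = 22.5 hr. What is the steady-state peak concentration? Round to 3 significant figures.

45.3 mcg/L

k = ln 2 / 22.5 = 0.03081 hr⁻¹
Fraction remaining after one interval: e^(−kτ) = e^(−0.03081 × 40.0) = 0.2916
R = 1 / (1 − 0.2916) = 1.412
Css,max = 32.1 × 1.412 ≈ 45.3 mcg/L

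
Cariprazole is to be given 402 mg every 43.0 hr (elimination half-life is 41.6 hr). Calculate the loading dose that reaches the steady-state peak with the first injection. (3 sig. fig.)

786 mg

k = ln 2 / 41.6 = 0.01666 hr⁻¹
Accumulation ratio R = 1 / (1 − e^(−kτ)) = 1 / (1 − e^(−0.01666×43.0)) = 1 / (1 − 0.4885) = 1.955
Loading dose = maintenance dose × R = 402 × 1.955 ≈ 786 mg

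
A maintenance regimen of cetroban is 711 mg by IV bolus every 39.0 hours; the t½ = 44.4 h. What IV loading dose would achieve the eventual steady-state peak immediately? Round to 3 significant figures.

k = ln 2 / 44.4 = 0.01561 h⁻¹
Accumulation ratio R = 1 / (1 − e^(−kτ)) = 1 / (1 − e^(−0.01561×39.0)) = 1 / (1 − 0.5440) = 2.193
Loading dose = maintenance dose × R = 711 × 2.193 ≈ 1560 mg

1560 mg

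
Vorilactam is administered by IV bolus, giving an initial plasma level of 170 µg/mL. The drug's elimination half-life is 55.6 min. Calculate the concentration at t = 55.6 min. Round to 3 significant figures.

k = ln 2 / 55.6 = 0.01247 min⁻¹
55.6 min is 1.000 half-lives, so C = 170 × (1/2)^1.000 = 170 × 0.5000 ≈ 85.0 µg/mL

85.0 µg/mL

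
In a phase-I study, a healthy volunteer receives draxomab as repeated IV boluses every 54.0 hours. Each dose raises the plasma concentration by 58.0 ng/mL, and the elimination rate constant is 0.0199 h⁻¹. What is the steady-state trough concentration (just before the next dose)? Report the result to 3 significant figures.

30.1 ng/mL

Fraction remaining after one interval: e^(−kτ) = e^(−0.01990 × 54.0) = 0.3414
R = 1 / (1 − 0.3414) = 1.518
Css,max = 58.0 × 1.518 = 88.07 ng/mL
Css,min = Css,max × e^(−kτ) = 88.07 × 0.3414 ≈ 30.1 ng/mL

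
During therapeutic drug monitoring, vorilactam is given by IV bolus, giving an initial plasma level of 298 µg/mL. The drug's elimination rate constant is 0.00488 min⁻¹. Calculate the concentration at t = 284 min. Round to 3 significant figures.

C(t) = C₀ e^(−kt) = 298 × e^(−0.004880 × 284) = 298 × e^(−1.386) = 298 × 0.2501 ≈ 74.5 µg/mL

74.5 µg/mL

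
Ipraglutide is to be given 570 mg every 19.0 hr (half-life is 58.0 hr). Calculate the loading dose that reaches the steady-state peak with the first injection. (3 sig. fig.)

k = ln 2 / 58.0 = 0.01195 hr⁻¹
Accumulation ratio R = 1 / (1 − e^(−kτ)) = 1 / (1 − e^(−0.01195×19.0)) = 1 / (1 − 0.7969) = 4.923
Loading dose = maintenance dose × R = 570 × 4.923 ≈ 2810 mg

2810 mg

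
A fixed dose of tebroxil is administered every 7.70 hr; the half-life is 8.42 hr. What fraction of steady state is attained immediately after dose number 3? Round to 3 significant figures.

k = ln 2 / 8.42 = 0.08232 hr⁻¹
f_n = 1 − e^(−nkτ) = 1 − e^(−3 × 0.08232 × 7.70) = 1 − e^(−1.902) = 1 − 0.1493 ≈ 0.851

0.851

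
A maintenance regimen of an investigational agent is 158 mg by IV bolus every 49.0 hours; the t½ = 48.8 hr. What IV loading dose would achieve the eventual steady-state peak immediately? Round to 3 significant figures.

315 mg

k = ln 2 / 48.8 = 0.01420 hr⁻¹
Accumulation ratio R = 1 / (1 − e^(−kτ)) = 1 / (1 − e^(−0.01420×49.0)) = 1 / (1 − 0.4986) = 1.994
Loading dose = maintenance dose × R = 158 × 1.994 ≈ 315 mg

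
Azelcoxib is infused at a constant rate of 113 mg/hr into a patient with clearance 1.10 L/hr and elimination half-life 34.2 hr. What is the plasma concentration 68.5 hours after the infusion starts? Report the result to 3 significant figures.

Css = rate / CL = 113 / 1.10 = 102.7 µg/mL
k = ln 2 / 34.2 = 0.02027 hr⁻¹
C(t) = Css (1 − e^(−kt)) = 102.7 × (1 − e^(−1.388)) = 102.7 × 0.7505 ≈ 77.1 µg/mL

77.1 µg/mL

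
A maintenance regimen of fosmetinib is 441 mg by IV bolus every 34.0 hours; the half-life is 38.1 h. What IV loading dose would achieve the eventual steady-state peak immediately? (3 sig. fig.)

956 mg

k = ln 2 / 38.1 = 0.01819 h⁻¹
Accumulation ratio R = 1 / (1 − e^(−kτ)) = 1 / (1 − e^(−0.01819×34.0)) = 1 / (1 − 0.5387) = 2.168
Loading dose = maintenance dose × R = 441 × 2.168 ≈ 956 mg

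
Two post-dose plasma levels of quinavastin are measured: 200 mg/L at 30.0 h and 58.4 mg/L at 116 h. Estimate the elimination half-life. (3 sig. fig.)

48.4 hours

k = ln(C₁/C₂) / (t₂ − t₁) = ln(200/58.4) / (116 − 30.0)
  = 1.231 / 86.00 = 0.01431 h⁻¹
t½ = ln 2 / k = ln 2 / 0.01431 ≈ 48.4 hours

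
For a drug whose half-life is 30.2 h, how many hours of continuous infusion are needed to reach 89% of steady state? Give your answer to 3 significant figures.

96.2 hours

k = ln 2 / 30.2 = 0.02295 h⁻¹
f = 1 − e^(−kt)  ⇒  t = −ln(1 − f) / k
t = −ln(1 − 0.89) / 0.02295 = 2.207 / 0.02295 ≈ 96.2 hours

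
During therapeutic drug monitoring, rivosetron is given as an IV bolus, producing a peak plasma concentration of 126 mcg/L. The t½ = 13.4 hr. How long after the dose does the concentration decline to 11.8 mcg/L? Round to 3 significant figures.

45.8 hours

k = ln 2 / 13.4 = 0.05173 hr⁻¹
C(t) = C₀ e^(−kt)  ⇒  t = ln(C₀/C) / k
t = ln(126/11.8) / 0.05173 = 2.368 / 0.05173 ≈ 45.8 hours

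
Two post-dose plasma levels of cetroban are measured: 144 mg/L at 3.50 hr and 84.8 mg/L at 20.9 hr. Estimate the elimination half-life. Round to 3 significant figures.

k = ln(C₁/C₂) / (t₂ − t₁) = ln(144/84.8) / (20.9 − 3.50)
  = 0.5295 / 17.40 = 0.03043 hr⁻¹
t½ = ln 2 / k = ln 2 / 0.03043 ≈ 22.8 hours

22.8 hours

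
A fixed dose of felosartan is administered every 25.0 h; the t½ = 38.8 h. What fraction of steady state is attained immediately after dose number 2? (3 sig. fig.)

k = ln 2 / 38.8 = 0.01786 h⁻¹
f_n = 1 − e^(−nkτ) = 1 − e^(−2 × 0.01786 × 25.0) = 1 − e^(−0.8932) = 1 − 0.4093 ≈ 0.591

0.591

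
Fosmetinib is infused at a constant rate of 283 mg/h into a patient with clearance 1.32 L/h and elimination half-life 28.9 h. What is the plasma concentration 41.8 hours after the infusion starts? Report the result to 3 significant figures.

Css = rate / CL = 283 / 1.32 = 214.4 mg/L
k = ln 2 / 28.9 = 0.02398 h⁻¹
C(t) = Css (1 − e^(−kt)) = 214.4 × (1 − e^(−1.003)) = 214.4 × 0.6331 ≈ 136 mg/L

136 mg/L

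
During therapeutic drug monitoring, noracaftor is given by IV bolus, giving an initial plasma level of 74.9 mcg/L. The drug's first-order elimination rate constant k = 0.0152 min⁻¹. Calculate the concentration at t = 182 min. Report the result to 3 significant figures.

4.71 mcg/L

C(t) = C₀ e^(−kt) = 74.9 × e^(−0.01520 × 182) = 74.9 × e^(−2.766) = 74.9 × 0.06289 ≈ 4.71 mcg/L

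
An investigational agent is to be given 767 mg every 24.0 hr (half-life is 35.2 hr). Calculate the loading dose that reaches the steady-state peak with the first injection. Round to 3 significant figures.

2040 mg

k = ln 2 / 35.2 = 0.01969 hr⁻¹
Accumulation ratio R = 1 / (1 − e^(−kτ)) = 1 / (1 − e^(−0.01969×24.0)) = 1 / (1 − 0.6234) = 2.655
Loading dose = maintenance dose × R = 767 × 2.655 ≈ 2040 mg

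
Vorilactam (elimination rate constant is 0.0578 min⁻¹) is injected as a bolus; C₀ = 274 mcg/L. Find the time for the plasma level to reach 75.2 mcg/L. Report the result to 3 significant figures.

C(t) = C₀ e^(−kt)  ⇒  t = ln(C₀/C) / k
t = ln(274/75.2) / 0.05780 = 1.293 / 0.05780 ≈ 22.4 minutes

22.4 minutes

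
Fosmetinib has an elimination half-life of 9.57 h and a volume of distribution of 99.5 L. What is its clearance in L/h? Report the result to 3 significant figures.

7.21 L/h

k = ln 2 / t½ = ln 2 / 9.57 = 0.07243 h⁻¹
CL = k · V = 0.07243 × 99.5 ≈ 7.21 L/h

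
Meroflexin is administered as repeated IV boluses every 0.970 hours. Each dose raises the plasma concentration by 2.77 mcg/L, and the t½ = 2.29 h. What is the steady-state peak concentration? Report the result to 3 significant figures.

10.9 mcg/L

k = ln 2 / 2.29 = 0.3027 h⁻¹
Fraction remaining after one interval: e^(−kτ) = e^(−0.3027 × 0.970) = 0.7456
R = 1 / (1 − 0.7456) = 3.930
Css,max = 2.77 × 3.930 ≈ 10.9 mcg/L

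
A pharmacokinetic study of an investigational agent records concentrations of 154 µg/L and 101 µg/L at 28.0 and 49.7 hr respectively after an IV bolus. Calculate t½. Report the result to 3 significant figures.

k = ln(C₁/C₂) / (t₂ − t₁) = ln(154/101) / (49.7 − 28.0)
  = 0.4218 / 21.70 = 0.01944 hr⁻¹
t½ = ln 2 / k = ln 2 / 0.01944 ≈ 35.7 hours

35.7 hours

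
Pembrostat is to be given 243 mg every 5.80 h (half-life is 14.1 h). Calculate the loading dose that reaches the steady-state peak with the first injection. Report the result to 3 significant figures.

980 mg

k = ln 2 / 14.1 = 0.04916 h⁻¹
Accumulation ratio R = 1 / (1 − e^(−kτ)) = 1 / (1 − e^(−0.04916×5.80)) = 1 / (1 − 0.7519) = 4.031
Loading dose = maintenance dose × R = 243 × 4.031 ≈ 980 mg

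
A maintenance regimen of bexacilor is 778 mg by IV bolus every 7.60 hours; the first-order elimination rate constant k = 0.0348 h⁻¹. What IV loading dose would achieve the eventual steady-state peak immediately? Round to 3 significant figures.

Accumulation ratio R = 1 / (1 − e^(−kτ)) = 1 / (1 − e^(−0.03480×7.60)) = 1 / (1 − 0.7676) = 4.303
Loading dose = maintenance dose × R = 778 × 4.303 ≈ 3350 mg

3350 mg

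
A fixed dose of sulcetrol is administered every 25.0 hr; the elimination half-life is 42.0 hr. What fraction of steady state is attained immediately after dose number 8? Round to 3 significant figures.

0.963

k = ln 2 / 42.0 = 0.01650 hr⁻¹
f_n = 1 − e^(−nkτ) = 1 − e^(−8 × 0.01650 × 25.0) = 1 − e^(−3.301) = 1 − 0.03686 ≈ 0.963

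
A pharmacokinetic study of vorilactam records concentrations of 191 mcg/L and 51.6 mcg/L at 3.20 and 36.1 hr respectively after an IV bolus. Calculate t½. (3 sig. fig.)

k = ln(C₁/C₂) / (t₂ − t₁) = ln(191/51.6) / (36.1 − 3.20)
  = 1.309 / 32.90 = 0.03978 hr⁻¹
t½ = ln 2 / k = ln 2 / 0.03978 ≈ 17.4 hours

17.4 hours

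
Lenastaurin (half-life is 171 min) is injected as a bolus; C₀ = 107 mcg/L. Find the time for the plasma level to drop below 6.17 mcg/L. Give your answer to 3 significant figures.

704 minutes

k = ln 2 / 171 = 0.004053 min⁻¹
C(t) = C₀ e^(−kt)  ⇒  t = ln(C₀/C) / k
t = ln(107/6.17) / 0.004053 = 2.853 / 0.004053 ≈ 704 minutes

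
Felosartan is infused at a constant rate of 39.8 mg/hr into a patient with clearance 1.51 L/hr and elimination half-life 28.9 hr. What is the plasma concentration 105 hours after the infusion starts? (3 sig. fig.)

24.2 µg/mL

Css = rate / CL = 39.8 / 1.51 = 26.36 µg/mL
k = ln 2 / 28.9 = 0.02398 hr⁻¹
C(t) = Css (1 − e^(−kt)) = 26.36 × (1 − e^(−2.518)) = 26.36 × 0.9194 ≈ 24.2 µg/mL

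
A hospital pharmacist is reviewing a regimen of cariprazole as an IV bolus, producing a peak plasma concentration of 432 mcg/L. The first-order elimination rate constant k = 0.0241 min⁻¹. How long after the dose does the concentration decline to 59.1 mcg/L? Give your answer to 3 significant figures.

C(t) = C₀ e^(−kt)  ⇒  t = ln(C₀/C) / k
t = ln(432/59.1) / 0.02410 = 1.989 / 0.02410 ≈ 82.5 minutes

82.5 minutes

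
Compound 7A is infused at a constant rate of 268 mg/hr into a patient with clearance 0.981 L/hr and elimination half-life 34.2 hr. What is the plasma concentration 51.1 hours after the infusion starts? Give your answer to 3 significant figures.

Css = rate / CL = 268 / 0.981 = 273.2 mg/L
k = ln 2 / 34.2 = 0.02027 hr⁻¹
C(t) = Css (1 − e^(−kt)) = 273.2 × (1 − e^(−1.036)) = 273.2 × 0.6450 ≈ 176 mg/L

176 mg/L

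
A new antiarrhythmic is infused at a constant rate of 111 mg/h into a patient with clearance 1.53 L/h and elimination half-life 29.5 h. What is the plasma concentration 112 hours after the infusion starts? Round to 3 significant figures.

67.3 µg/mL

Css = rate / CL = 111 / 1.53 = 72.55 µg/mL
k = ln 2 / 29.5 = 0.02350 h⁻¹
C(t) = Css (1 − e^(−kt)) = 72.55 × (1 − e^(−2.632)) = 72.55 × 0.9280 ≈ 67.3 µg/mL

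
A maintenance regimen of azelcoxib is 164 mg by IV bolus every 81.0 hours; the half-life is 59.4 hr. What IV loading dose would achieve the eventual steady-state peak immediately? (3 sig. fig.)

k = ln 2 / 59.4 = 0.01167 hr⁻¹
Accumulation ratio R = 1 / (1 − e^(−kτ)) = 1 / (1 − e^(−0.01167×81.0)) = 1 / (1 − 0.3886) = 1.636
Loading dose = maintenance dose × R = 164 × 1.636 ≈ 268 mg

268 mg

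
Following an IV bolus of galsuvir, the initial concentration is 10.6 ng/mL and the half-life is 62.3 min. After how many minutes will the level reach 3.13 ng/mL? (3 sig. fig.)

k = ln 2 / 62.3 = 0.01113 min⁻¹
C(t) = C₀ e^(−kt)  ⇒  t = ln(C₀/C) / k
t = ln(10.6/3.13) / 0.01113 = 1.220 / 0.01113 ≈ 110 minutes

110 minutes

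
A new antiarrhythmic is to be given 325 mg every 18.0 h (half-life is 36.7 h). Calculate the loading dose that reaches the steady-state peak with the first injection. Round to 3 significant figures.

k = ln 2 / 36.7 = 0.01889 h⁻¹
Accumulation ratio R = 1 / (1 − e^(−kτ)) = 1 / (1 − e^(−0.01889×18.0)) = 1 / (1 − 0.7118) = 3.470
Loading dose = maintenance dose × R = 325 × 3.470 ≈ 1130 mg

1130 mg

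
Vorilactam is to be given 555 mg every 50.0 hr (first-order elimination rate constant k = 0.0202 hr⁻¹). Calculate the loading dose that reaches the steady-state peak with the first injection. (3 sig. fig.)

873 mg

Accumulation ratio R = 1 / (1 − e^(−kτ)) = 1 / (1 − e^(−0.02020×50.0)) = 1 / (1 − 0.3642) = 1.573
Loading dose = maintenance dose × R = 555 × 1.573 ≈ 873 mg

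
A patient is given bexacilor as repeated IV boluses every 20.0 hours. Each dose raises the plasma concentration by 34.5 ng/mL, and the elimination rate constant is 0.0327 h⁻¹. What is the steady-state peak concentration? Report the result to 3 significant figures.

71.9 ng/mL

Fraction remaining after one interval: e^(−kτ) = e^(−0.03270 × 20.0) = 0.5200
R = 1 / (1 − 0.5200) = 2.083
Css,max = 34.5 × 2.083 ≈ 71.9 ng/mL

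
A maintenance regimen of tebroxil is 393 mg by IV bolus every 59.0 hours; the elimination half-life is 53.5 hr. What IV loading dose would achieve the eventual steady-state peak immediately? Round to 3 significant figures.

735 mg

k = ln 2 / 53.5 = 0.01296 hr⁻¹
Accumulation ratio R = 1 / (1 − e^(−kτ)) = 1 / (1 − e^(−0.01296×59.0)) = 1 / (1 − 0.4656) = 1.871
Loading dose = maintenance dose × R = 393 × 1.871 ≈ 735 mg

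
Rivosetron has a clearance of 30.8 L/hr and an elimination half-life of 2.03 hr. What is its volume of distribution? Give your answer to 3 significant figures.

k = ln 2 / t½ = ln 2 / 2.03 = 0.3415 hr⁻¹
V = CL / k = 30.8 / 0.3415 ≈ 90.2 L

90.2 L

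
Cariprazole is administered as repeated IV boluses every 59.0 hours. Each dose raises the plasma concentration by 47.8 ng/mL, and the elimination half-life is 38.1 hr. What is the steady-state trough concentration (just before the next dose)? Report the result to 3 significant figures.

k = ln 2 / 38.1 = 0.01819 hr⁻¹
Fraction remaining after one interval: e^(−kτ) = e^(−0.01819 × 59.0) = 0.3419
R = 1 / (1 − 0.3419) = 1.519
Css,max = 47.8 × 1.519 = 72.63 ng/mL
Css,min = Css,max × e^(−kτ) = 72.63 × 0.3419 ≈ 24.8 ng/mL

24.8 ng/mL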